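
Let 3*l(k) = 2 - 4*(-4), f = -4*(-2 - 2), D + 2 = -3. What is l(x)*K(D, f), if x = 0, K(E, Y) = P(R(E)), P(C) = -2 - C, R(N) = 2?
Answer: -24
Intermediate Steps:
D = -5 (D = -2 - 3 = -5)
f = 16 (f = -4*(-4) = 16)
K(E, Y) = -4 (K(E, Y) = -2 - 1*2 = -2 - 2 = -4)
l(k) = 6 (l(k) = (2 - 4*(-4))/3 = (2 + 16)/3 = (⅓)*18 = 6)
l(x)*K(D, f) = 6*(-4) = -24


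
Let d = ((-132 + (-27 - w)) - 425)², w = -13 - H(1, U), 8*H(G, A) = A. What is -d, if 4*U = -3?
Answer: -333975625/1024 ≈ -3.2615e+5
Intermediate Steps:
U = -¾ (U = (¼)*(-3) = -¾ ≈ -0.75000)
H(G, A) = A/8
w = -413/32 (w = -13 - (-3)/(8*4) = -13 - 1*(-3/32) = -13 + 3/32 = -413/32 ≈ -12.906)
d = 333975625/1024 (d = ((-132 + (-27 - 1*(-413/32))) - 425)² = ((-132 + (-27 + 413/32)) - 425)² = ((-132 - 451/32) - 425)² = (-4675/32 - 425)² = (-18275/32)² = 333975625/1024 ≈ 3.2615e+5)
-d = -1*333975625/1024 = -333975625/1024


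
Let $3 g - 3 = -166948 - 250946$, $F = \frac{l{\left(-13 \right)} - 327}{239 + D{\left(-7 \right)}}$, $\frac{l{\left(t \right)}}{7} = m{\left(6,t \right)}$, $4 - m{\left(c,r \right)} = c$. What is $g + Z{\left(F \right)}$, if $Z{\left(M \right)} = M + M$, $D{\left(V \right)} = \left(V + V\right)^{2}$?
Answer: $- \frac{60594877}{435} \approx -1.393 \cdot 10^{5}$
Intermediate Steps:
$m{\left(c,r \right)} = 4 - c$
$D{\left(V \right)} = 4 V^{2}$ ($D{\left(V \right)} = \left(2 V\right)^{2} = 4 V^{2}$)
$l{\left(t \right)} = -14$ ($l{\left(t \right)} = 7 \left(4 - 6\right) = 7 \left(-2\right) = -14$)
$F = - \frac{341}{435}$ ($F = \frac{-14 - 327}{239 + 4 \left(-7\right)^{2}} = - \frac{341}{239 + 4 \cdot 49} = - \frac{341}{239 + 196} = - \frac{341}{435} \approx -0.78391$)
$g = -139297$ ($g = 1 + \frac{-166948 - 250946}{3} = 1 + \frac{1}{3} \left(-417894\right) = 1 - 139298 = -139297$)
$Z{\left(M \right)} = 2 M$
$g + Z{\left(F \right)} = -139297 + 2 \left(- \frac{341}{435}\right) = -139297 - \frac{682}{435} = - \frac{60594877}{435}$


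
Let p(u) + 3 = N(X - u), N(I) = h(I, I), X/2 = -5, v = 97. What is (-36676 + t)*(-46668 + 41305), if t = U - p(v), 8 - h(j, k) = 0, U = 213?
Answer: 195577884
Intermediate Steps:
X = -10 (X = 2*(-5) = -10)
h(j, k) = 8 (h(j, k) = 8 - 1*0 = 8 + 0 = 8)
N(I) = 8
p(u) = 5 (p(u) = -3 + 8 = 5)
t = 208 (t = 213 - 1*5 = 213 - 5 = 208)
(-36676 + t)*(-46668 + 41305) = (-36676 + 208)*(-46668 + 41305) = -36468*(-5363) = 195577884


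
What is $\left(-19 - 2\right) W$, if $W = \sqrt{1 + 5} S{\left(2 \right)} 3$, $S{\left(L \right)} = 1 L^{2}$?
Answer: $- 252 \sqrt{6} \approx -617.27$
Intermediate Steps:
$S{\left(L \right)} = L^{2}$
$W = 12 \sqrt{6}$ ($W = \sqrt{1 + 5} \cdot 2^{2} \cdot 3 = \sqrt{6} \cdot 4 \cdot 3 = 4 \sqrt{6} \cdot 3 = 12 \sqrt{6} \approx 29.394$)
$\left(-19 - 2\right) W = \left(-19 - 2\right) 12 \sqrt{6} = - 21 \cdot 12 \sqrt{6} = - 252 \sqrt{6}$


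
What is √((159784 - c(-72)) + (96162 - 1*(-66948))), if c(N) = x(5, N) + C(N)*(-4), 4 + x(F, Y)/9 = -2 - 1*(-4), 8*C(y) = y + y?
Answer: 2*√80710 ≈ 568.19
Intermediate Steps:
C(y) = y/4 (C(y) = (y + y)/8 = (2*y)/8 = y/4)
x(F, Y) = -18 (x(F, Y) = -36 + 9*(-2 - 1*(-4)) = -36 + 9*(-2 + 4) = -36 + 9*2 = -36 + 18 = -18)
c(N) = -18 - N (c(N) = -18 + (N/4)*(-4) = -18 - N)
√((159784 - c(-72)) + (96162 - 1*(-66948))) = √((159784 - (-18 - 1*(-72))) + (96162 - 1*(-66948))) = √((159784 - (-18 + 72)) + (96162 + 66948)) = √((159784 - 1*54) + 163110) = √((159784 - 54) + 163110) = √(159730 + 163110) = √322840 = 2*√80710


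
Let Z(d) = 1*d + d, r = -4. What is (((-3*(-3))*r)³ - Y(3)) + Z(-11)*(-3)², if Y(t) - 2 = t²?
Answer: -46865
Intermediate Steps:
Y(t) = 2 + t²
Z(d) = 2*d (Z(d) = d + d = 2*d)
(((-3*(-3))*r)³ - Y(3)) + Z(-11)*(-3)² = ((-3*(-3)*(-4))³ - (2 + 3²)) + (2*(-11))*(-3)² = ((9*(-4))³ - (2 + 9)) - 22*9 = ((-36)³ - 1*11) - 198 = (-46656 - 11) - 198 = -46667 - 198 = -46865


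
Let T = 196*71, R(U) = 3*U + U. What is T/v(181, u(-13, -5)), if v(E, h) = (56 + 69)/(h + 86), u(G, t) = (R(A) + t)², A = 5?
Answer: 4327876/125 ≈ 34623.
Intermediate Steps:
R(U) = 4*U
u(G, t) = (20 + t)² (u(G, t) = (4*5 + t)² = (20 + t)²)
v(E, h) = 125/(86 + h)
T = 13916
T/v(181, u(-13, -5)) = 13916/((125/(86 + (20 - 5)²))) = 13916/((125/(86 + 15²))) = 13916/((125/(86 + 225))) = 13916/((125/311)) = 13916/((125*(1/311))) = 13916/(125/311) = 13916*(311/125) = 4327876/125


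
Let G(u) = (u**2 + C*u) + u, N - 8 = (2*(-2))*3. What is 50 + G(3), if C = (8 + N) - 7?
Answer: 53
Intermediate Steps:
N = -4 (N = 8 + (2*(-2))*3 = 8 - 4*3 = 8 - 12 = -4)
C = -3 (C = (8 - 4) - 7 = 4 - 7 = -3)
G(u) = u**2 - 2*u (G(u) = (u**2 - 3*u) + u = u**2 - 2*u)
50 + G(3) = 50 + 3*(-2 + 3) = 50 + 3*1 = 50 + 3 = 53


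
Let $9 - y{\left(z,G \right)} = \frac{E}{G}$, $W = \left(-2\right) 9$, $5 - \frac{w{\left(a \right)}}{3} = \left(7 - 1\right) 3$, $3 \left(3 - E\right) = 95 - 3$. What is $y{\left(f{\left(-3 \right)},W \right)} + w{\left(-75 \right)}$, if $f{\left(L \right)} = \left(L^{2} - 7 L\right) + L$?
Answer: $- \frac{1703}{54} \approx -31.537$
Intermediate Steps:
$E = - \frac{83}{3}$ ($E = 3 - \frac{95 - 3}{3} = 3 - \frac{92}{3} = - \frac{83}{3} \approx -27.667$)
$f{\left(L \right)} = L^{2} - 6 L$
$w{\left(a \right)} = -39$ ($w{\left(a \right)} = 15 - 3 \left(7 - 1\right) 3 = 15 - 3 \cdot 6 \cdot 3 = 15 - 54 = -39$)
$W = -18$
$y{\left(z,G \right)} = 9 + \frac{83}{3 G}$ ($y{\left(z,G \right)} = 9 - - \frac{83}{3 G} = 9 + \frac{83}{3 G}$)
$y{\left(f{\left(-3 \right)},W \right)} + w{\left(-75 \right)} = \left(9 + \frac{83}{3 \left(-18\right)}\right) - 39 = \left(9 + \frac{83}{3} \left(- \frac{1}{18}\right)\right) - 39 = \left(9 - \frac{83}{54}\right) - 39 = \frac{403}{54} - 39 = - \frac{1703}{54}$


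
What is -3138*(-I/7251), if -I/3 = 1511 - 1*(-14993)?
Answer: -51789552/2417 ≈ -21427.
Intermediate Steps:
I = -49512 (I = -3*(1511 - 1*(-14993)) = -3*(1511 + 14993) = -3*16504 = -49512)
-3138*(-I/7251) = -3138/((-7251/(-49512))) = -3138/((-7251*(-1/49512))) = -3138/2417/16504 = -3138*16504/2417 = -51789552/2417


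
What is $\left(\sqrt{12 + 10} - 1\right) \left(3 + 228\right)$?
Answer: $-231 + 231 \sqrt{22} \approx 852.49$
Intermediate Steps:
$\left(\sqrt{12 + 10} - 1\right) \left(3 + 228\right) = \left(\sqrt{22} - 1\right) 231 = \left(-1 + \sqrt{22}\right) 231 = -231 + 231 \sqrt{22}$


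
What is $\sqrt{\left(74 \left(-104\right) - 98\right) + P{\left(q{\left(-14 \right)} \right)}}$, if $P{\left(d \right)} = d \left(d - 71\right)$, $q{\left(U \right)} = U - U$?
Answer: $3 i \sqrt{866} \approx 88.284 i$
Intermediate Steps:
$q{\left(U \right)} = 0$
$P{\left(d \right)} = d \left(-71 + d\right)$
$\sqrt{\left(74 \left(-104\right) - 98\right) + P{\left(q{\left(-14 \right)} \right)}} = \sqrt{\left(74 \left(-104\right) - 98\right) + 0 \left(-71 + 0\right)} = \sqrt{\left(-7696 - 98\right) + 0 \left(-71\right)} = \sqrt{-7794 + 0} = \sqrt{-7794} = 3 i \sqrt{866}$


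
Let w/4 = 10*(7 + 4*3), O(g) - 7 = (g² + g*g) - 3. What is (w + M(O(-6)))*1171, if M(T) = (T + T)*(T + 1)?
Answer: 14595344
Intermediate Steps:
O(g) = 4 + 2*g² (O(g) = 7 + ((g² + g*g) - 3) = 7 + ((g² + g²) - 3) = 7 + (2*g² - 3) = 7 + (-3 + 2*g²) = 4 + 2*g²)
M(T) = 2*T*(1 + T) (M(T) = (2*T)*(1 + T) = 2*T*(1 + T))
w = 760 (w = 4*(10*(7 + 4*3)) = 4*(10*(7 + 12)) = 4*(10*19) = 4*190 = 760)
(w + M(O(-6)))*1171 = (760 + 2*(4 + 2*(-6)²)*(1 + (4 + 2*(-6)²)))*1171 = (760 + 2*(4 + 2*36)*(1 + (4 + 2*36)))*1171 = (760 + 2*(4 + 72)*(1 + (4 + 72)))*1171 = (760 + 2*76*(1 + 76))*1171 = (760 + 2*76*77)*1171 = (760 + 11704)*1171 = 12464*1171 = 14595344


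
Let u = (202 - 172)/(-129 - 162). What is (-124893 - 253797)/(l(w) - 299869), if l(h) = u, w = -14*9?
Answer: 36732930/29087303 ≈ 1.2629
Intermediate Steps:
w = -126
u = -10/97 (u = 30/(-291) = 30*(-1/291) = -10/97 ≈ -0.10309)
l(h) = -10/97
(-124893 - 253797)/(l(w) - 299869) = (-124893 - 253797)/(-10/97 - 299869) = -378690/(-29087303/97) = -378690*(-97/29087303) = 36732930/29087303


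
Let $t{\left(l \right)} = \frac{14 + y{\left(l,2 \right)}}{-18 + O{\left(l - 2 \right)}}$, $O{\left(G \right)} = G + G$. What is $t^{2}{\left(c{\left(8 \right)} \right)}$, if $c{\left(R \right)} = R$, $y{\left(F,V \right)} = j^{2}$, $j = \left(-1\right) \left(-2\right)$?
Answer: $9$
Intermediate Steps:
$j = 2$
$y{\left(F,V \right)} = 4$ ($y{\left(F,V \right)} = 2^{2} = 4$)
$O{\left(G \right)} = 2 G$
$t{\left(l \right)} = \frac{18}{-22 + 2 l}$ ($t{\left(l \right)} = \frac{14 + 4}{-18 + 2 \left(l - 2\right)} = \frac{18}{-18 + 2 \left(-2 + l\right)} = \frac{18}{-18 + \left(-4 + 2 l\right)} = \frac{18}{-22 + 2 l}$)
$t^{2}{\left(c{\left(8 \right)} \right)} = \left(\frac{9}{-11 + 8}\right)^{2} = \left(\frac{9}{-3}\right)^{2} = \left(9 \left(- \frac{1}{3}\right)\right)^{2} = \left(-3\right)^{2} = 9$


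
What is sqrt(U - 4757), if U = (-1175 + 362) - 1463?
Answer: I*sqrt(7033) ≈ 83.863*I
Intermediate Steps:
U = -2276 (U = -813 - 1463 = -2276)
sqrt(U - 4757) = sqrt(-2276 - 4757) = sqrt(-7033) = I*sqrt(7033)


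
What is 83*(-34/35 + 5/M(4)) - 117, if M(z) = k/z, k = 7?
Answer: 1383/35 ≈ 39.514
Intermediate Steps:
M(z) = 7/z
83*(-34/35 + 5/M(4)) - 117 = 83*(-34/35 + 5/((7/4))) - 117 = 83*(-34*1/35 + 5/((7*(¼)))) - 117 = 83*(-34/35 + 5/(7/4)) - 117 = 83*(-34/35 + 5*(4/7)) - 117 = 83*(-34/35 + 20/7) - 117 = 83*(66/35) - 117 = 5478/35 - 117 = 1383/35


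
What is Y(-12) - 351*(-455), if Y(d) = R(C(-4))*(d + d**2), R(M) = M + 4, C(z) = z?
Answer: 159705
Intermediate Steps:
R(M) = 4 + M
Y(d) = 0 (Y(d) = (4 - 4)*(d + d**2) = 0*(d + d**2) = 0)
Y(-12) - 351*(-455) = 0 - 351*(-455) = 0 + 159705 = 159705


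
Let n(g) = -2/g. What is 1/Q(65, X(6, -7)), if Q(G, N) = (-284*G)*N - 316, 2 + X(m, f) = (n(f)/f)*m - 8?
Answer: 49/9251436 ≈ 5.2965e-6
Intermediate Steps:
X(m, f) = -10 - 2*m/f² (X(m, f) = -2 + (((-2/f)/f)*m - 8) = -2 + ((-2/f²)*m - 8) = -2 + (-2*m/f² - 8) = -2 + (-8 - 2*m/f²) = -10 - 2*m/f²)
Q(G, N) = -316 - 284*G*N (Q(G, N) = -284*G*N - 316 = -316 - 284*G*N)
1/Q(65, X(6, -7)) = 1/(-316 - 284*65*(-10 - 2*6/(-7)²)) = 1/(-316 - 284*65*(-10 - 2*6*1/49)) = 1/(-316 - 284*65*(-10 - 12/49)) = 1/(-316 - 284*65*(-502/49)) = 1/(-316 + 9266920/49) = 1/(9251436/49) = 49/9251436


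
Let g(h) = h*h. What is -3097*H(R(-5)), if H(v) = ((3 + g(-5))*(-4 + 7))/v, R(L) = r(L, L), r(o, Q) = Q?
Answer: 260148/5 ≈ 52030.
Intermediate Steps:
R(L) = L
g(h) = h**2
H(v) = 84/v (H(v) = ((3 + (-5)**2)*(-4 + 7))/v = ((3 + 25)*3)/v = (28*3)/v = 84/v)
-3097*H(R(-5)) = -260148/(-5) = -260148*(-1)/5 = -3097*(-84/5) = 260148/5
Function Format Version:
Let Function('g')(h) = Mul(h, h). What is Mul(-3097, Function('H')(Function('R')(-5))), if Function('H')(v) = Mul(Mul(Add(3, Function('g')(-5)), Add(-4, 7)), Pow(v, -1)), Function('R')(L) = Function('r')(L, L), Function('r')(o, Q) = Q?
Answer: Rational(260148, 5) ≈ 52030.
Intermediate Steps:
Function('R')(L) = L
Function('g')(h) = Pow(h, 2)
Function('H')(v) = Mul(84, Pow(v, -1)) (Function('H')(v) = Mul(Mul(Add(3, Pow(-5, 2)), Add(-4, 7)), Pow(v, -1)) = Mul(Mul(Add(3, 25), 3), Pow(v, -1)) = Mul(Mul(28, 3), Pow(v, -1)) = Mul(84, Pow(v, -1)))
Mul(-3097, Function('H')(Function('R')(-5))) = Mul(-3097, Mul(84, Pow(-5, -1))) = Mul(-3097, Mul(84, Rational(-1, 5))) = Mul(-3097, Rational(-84, 5)) = Rational(260148, 5)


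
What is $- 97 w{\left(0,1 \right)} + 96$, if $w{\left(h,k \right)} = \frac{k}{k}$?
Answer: $-1$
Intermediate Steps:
$w{\left(h,k \right)} = 1$
$- 97 w{\left(0,1 \right)} + 96 = \left(-97\right) 1 + 96 = -97 + 96 = -1$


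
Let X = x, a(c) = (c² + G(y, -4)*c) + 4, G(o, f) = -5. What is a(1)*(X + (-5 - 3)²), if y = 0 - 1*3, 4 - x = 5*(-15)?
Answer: 0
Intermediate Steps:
x = 79 (x = 4 - 5*(-15) = 4 - 1*(-75) = 4 + 75 = 79)
y = -3 (y = 0 - 3 = -3)
a(c) = 4 + c² - 5*c (a(c) = (c² - 5*c) + 4 = 4 + c² - 5*c)
X = 79
a(1)*(X + (-5 - 3)²) = (4 + 1² - 5*1)*(79 + (-5 - 3)²) = (4 + 1 - 5)*(79 + (-8)²) = 0*(79 + 64) = 0*143 = 0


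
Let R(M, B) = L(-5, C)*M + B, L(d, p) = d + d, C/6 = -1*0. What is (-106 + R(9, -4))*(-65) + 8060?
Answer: 21060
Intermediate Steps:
C = 0 (C = 6*(-1*0) = 6*0 = 0)
L(d, p) = 2*d
R(M, B) = B - 10*M (R(M, B) = (2*(-5))*M + B = -10*M + B = B - 10*M)
(-106 + R(9, -4))*(-65) + 8060 = (-106 + (-4 - 10*9))*(-65) + 8060 = (-106 + (-4 - 90))*(-65) + 8060 = (-106 - 94)*(-65) + 8060 = -200*(-65) + 8060 = 13000 + 8060 = 21060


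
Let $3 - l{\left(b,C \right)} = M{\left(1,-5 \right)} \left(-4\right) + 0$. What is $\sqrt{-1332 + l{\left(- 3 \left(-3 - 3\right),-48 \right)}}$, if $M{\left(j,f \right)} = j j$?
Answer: $5 i \sqrt{53} \approx 36.401 i$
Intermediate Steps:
$M{\left(j,f \right)} = j^{2}$
$l{\left(b,C \right)} = 7$ ($l{\left(b,C \right)} = 3 - \left(1^{2} \left(-4\right) + 0\right) = 3 - \left(1 \left(-4\right) + 0\right) = 3 - \left(-4 + 0\right) = 3 - -4 = 3 + 4 = 7$)
$\sqrt{-1332 + l{\left(- 3 \left(-3 - 3\right),-48 \right)}} = \sqrt{-1332 + 7} = \sqrt{-1325} = 5 i \sqrt{53}$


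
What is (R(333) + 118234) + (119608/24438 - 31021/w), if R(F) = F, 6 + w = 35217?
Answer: 5668263697172/47804801 ≈ 1.1857e+5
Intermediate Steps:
w = 35211 (w = -6 + 35217 = 35211)
(R(333) + 118234) + (119608/24438 - 31021/w) = (333 + 118234) + (119608/24438 - 31021/35211) = 118567 + (119608*(1/24438) - 31021*1/35211) = 118567 + (59804/12219 - 31021/35211) = 118567 + 191857005/47804801 = 5668263697172/47804801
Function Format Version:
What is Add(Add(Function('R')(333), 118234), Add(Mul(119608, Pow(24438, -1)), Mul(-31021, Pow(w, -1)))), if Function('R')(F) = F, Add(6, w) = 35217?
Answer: Rational(5668263697172, 47804801) ≈ 1.1857e+5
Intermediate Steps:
w = 35211 (w = Add(-6, 35217) = 35211)
Add(Add(Function('R')(333), 118234), Add(Mul(119608, Pow(24438, -1)), Mul(-31021, Pow(w, -1)))) = Add(Add(333, 118234), Add(Mul(119608, Pow(24438, -1)), Mul(-31021, Pow(35211, -1)))) = Add(118567, Add(Mul(119608, Rational(1, 24438)), Mul(-31021, Rational(1, 35211)))) = Add(118567, Add(Rational(59804, 12219), Rational(-31021, 35211))) = Add(118567, Rational(191857005, 47804801)) = Rational(5668263697172, 47804801)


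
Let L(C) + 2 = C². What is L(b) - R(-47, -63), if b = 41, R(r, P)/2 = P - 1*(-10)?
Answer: 1785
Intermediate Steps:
R(r, P) = 20 + 2*P (R(r, P) = 2*(P - 1*(-10)) = 2*(P + 10) = 2*(10 + P) = 20 + 2*P)
L(C) = -2 + C²
L(b) - R(-47, -63) = (-2 + 41²) - (20 + 2*(-63)) = (-2 + 1681) - (20 - 126) = 1679 - 1*(-106) = 1679 + 106 = 1785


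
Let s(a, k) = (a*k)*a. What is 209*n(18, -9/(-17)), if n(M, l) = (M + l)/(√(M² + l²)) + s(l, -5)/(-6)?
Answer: 28215/578 + 7315*√1157/1157 ≈ 263.87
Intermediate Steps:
s(a, k) = k*a²
n(M, l) = 5*l²/6 + (M + l)/√(M² + l²) (n(M, l) = (M + l)/(√(M² + l²)) - 5*l²/(-6) = (M + l)/√(M² + l²) - 5*l²*(-⅙) = (M + l)/√(M² + l²) + 5*l²/6 = 5*l²/6 + (M + l)/√(M² + l²))
209*n(18, -9/(-17)) = 209*((18 - 9/(-17) + 5*(-9/(-17))²*√(18² + (-9/(-17))²)/6)/√(18² + (-9/(-17))²)) = 209*((18 - 9*(-1/17) + 5*(-9*(-1/17))²*√(324 + (-9*(-1/17))²)/6)/√(324 + (-9*(-1/17))²)) = 209*((18 + 9/17 + 5*(9/17)²*√(324 + (9/17)²)/6)/√(324 + (9/17)²)) = 209*((18 + 9/17 + (⅚)*(81/289)*√(324 + 81/289))/√(324 + 81/289)) = 209*((18 + 9/17 + (⅚)*(81/289)*√(93717/289))/√(93717/289)) = 209*((17*√1157/10413)*(18 + 9/17 + (⅚)*(81/289)*(9*√1157/17))) = 209*((17*√1157/10413)*(18 + 9/17 + 1215*√1157/9826)) = 209*((17*√1157/10413)*(315/17 + 1215*√1157/9826)) = 209*(17*√1157*(315/17 + 1215*√1157/9826)/10413) = 3553*√1157*(315/17 + 1215*√1157/9826)/10413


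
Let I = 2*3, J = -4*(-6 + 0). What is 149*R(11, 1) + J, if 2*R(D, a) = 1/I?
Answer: 437/12 ≈ 36.417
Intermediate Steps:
J = 24 (J = -4*(-6) = 24)
I = 6
R(D, a) = 1/12 (R(D, a) = (½)/6 = (½)*(⅙) = 1/12)
149*R(11, 1) + J = 149*(1/12) + 24 = 149/12 + 24 = 437/12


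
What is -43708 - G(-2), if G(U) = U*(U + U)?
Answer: -43716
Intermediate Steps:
G(U) = 2*U**2 (G(U) = U*(2*U) = 2*U**2)
-43708 - G(-2) = -43708 - 2*(-2)**2 = -43708 - 2*4 = -43708 - 1*8 = -43708 - 8 = -43716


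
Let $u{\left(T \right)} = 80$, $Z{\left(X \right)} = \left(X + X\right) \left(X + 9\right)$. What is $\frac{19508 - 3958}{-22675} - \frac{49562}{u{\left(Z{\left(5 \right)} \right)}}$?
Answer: $- \frac{22501247}{36280} \approx -620.21$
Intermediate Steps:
$Z{\left(X \right)} = 2 X \left(9 + X\right)$
$\frac{19508 - 3958}{-22675} - \frac{49562}{u{\left(Z{\left(5 \right)} \right)}} = \frac{19508 - 3958}{-22675} - \frac{49562}{80} = 15550 \left(- \frac{1}{22675}\right) - \frac{24781}{40} = - \frac{622}{907} - \frac{24781}{40} = - \frac{22501247}{36280}$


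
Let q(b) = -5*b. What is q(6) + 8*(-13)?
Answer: -134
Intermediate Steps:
q(6) + 8*(-13) = -5*6 + 8*(-13) = -30 - 104 = -134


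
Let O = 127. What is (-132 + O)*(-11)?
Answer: 55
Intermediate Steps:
(-132 + O)*(-11) = (-132 + 127)*(-11) = -5*(-11) = 55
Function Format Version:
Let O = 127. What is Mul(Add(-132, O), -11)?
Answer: 55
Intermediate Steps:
Mul(Add(-132, O), -11) = Mul(Add(-132, 127), -11) = Mul(-5, -11) = 55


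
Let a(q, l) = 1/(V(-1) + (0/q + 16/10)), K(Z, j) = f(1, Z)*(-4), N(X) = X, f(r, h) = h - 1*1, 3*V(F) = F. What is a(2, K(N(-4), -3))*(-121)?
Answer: -1815/19 ≈ -95.526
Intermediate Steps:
V(F) = F/3
f(r, h) = -1 + h (f(r, h) = h - 1 = -1 + h)
K(Z, j) = 4 - 4*Z (K(Z, j) = (-1 + Z)*(-4) = 4 - 4*Z)
a(q, l) = 15/19 (a(q, l) = 1/((⅓)*(-1) + (0/q + 16/10)) = 1/(-⅓ + (0 + 16*(⅒))) = 1/(-⅓ + (0 + 8/5)) = 1/(-⅓ + 8/5) = 1/(19/15) = 15/19)
a(2, K(N(-4), -3))*(-121) = (15/19)*(-121) = -1815/19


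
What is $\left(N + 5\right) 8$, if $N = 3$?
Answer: $64$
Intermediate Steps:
$\left(N + 5\right) 8 = \left(3 + 5\right) 8 = 8 \cdot 8 = 64$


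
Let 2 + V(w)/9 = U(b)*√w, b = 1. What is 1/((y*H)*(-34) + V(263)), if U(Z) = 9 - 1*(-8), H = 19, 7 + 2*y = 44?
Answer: -11969/137100394 - 153*√263/137100394 ≈ -0.00010540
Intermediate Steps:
y = 37/2 (y = -7/2 + (½)*44 = -7/2 + 22 = 37/2 ≈ 18.500)
U(Z) = 17 (U(Z) = 9 + 8 = 17)
V(w) = -18 + 153*√w (V(w) = -18 + 9*(17*√w) = -18 + 153*√w)
1/((y*H)*(-34) + V(263)) = 1/(((37/2)*19)*(-34) + (-18 + 153*√263)) = 1/((703/2)*(-34) + (-18 + 153*√263)) = 1/(-11951 + (-18 + 153*√263)) = 1/(-11969 + 153*√263)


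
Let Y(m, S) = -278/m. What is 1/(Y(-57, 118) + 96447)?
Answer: 57/5497757 ≈ 1.0368e-5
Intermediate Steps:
1/(Y(-57, 118) + 96447) = 1/(-278/(-57) + 96447) = 1/(-278*(-1/57) + 96447) = 1/(278/57 + 96447) = 1/(5497757/57) = 57/5497757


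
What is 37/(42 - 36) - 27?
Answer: -125/6 ≈ -20.833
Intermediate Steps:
37/(42 - 36) - 27 = 37/6 - 27 = -125/6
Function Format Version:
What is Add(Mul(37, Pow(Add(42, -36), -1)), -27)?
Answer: Rational(-125, 6) ≈ -20.833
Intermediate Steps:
Add(Mul(37, Pow(Add(42, -36), -1)), -27) = Add(Mul(37, Pow(6, -1)), -27) = Add(Mul(37, Rational(1, 6)), -27) = Add(Rational(37, 6), -27) = Rational(-125, 6)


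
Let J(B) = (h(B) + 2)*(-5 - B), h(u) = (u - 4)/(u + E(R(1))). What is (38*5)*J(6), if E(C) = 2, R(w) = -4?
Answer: -9405/2 ≈ -4702.5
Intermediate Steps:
h(u) = (-4 + u)/(2 + u) (h(u) = (u - 4)/(u + 2) = (-4 + u)/(2 + u))
J(B) = (-5 - B)*(2 + (-4 + B)/(2 + B)) (J(B) = ((-4 + B)/(2 + B) + 2)*(-5 - B) = (2 + (-4 + B)/(2 + B))*(-5 - B) = (-5 - B)*(2 + (-4 + B)/(2 + B)))
(38*5)*J(6) = (38*5)*(3*6*(-5 - 1*6)/(2 + 6)) = 190*(3*6*(-5 - 6)/8) = 190*(3*6*(⅛)*(-11)) = 190*(-99/4) = -9405/2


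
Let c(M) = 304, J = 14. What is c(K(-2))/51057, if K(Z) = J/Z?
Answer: 304/51057 ≈ 0.0059541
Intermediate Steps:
K(Z) = 14/Z
c(K(-2))/51057 = 304/51057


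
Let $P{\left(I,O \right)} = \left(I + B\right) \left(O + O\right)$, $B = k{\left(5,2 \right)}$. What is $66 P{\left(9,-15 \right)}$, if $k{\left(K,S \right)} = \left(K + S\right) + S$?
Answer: $-35640$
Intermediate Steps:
$k{\left(K,S \right)} = K + 2 S$
$B = 9$ ($B = 5 + 2 \cdot 2 = 5 + 4 = 9$)
$P{\left(I,O \right)} = 2 O \left(9 + I\right)$ ($P{\left(I,O \right)} = \left(I + 9\right) \left(O + O\right) = \left(9 + I\right) 2 O = 2 O \left(9 + I\right)$)
$66 P{\left(9,-15 \right)} = 66 \cdot 2 \left(-15\right) \left(9 + 9\right) = 66 \cdot 2 \left(-15\right) 18 = 66 \left(-540\right) = -35640$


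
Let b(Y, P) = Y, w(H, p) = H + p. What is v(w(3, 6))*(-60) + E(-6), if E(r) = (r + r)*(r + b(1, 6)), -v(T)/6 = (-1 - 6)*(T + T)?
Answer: -45300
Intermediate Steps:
v(T) = 84*T (v(T) = -6*(-1 - 6)*(T + T) = -(-42)*2*T = -(-84)*T = 84*T)
E(r) = 2*r*(1 + r) (E(r) = (r + r)*(r + 1) = (2*r)*(1 + r) = 2*r*(1 + r))
v(w(3, 6))*(-60) + E(-6) = (84*(3 + 6))*(-60) + 2*(-6)*(1 - 6) = (84*9)*(-60) + 2*(-6)*(-5) = 756*(-60) + 60 = -45360 + 60 = -45300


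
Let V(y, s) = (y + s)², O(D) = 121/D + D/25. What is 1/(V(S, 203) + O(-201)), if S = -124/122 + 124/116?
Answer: 15725039025/648212920369214 ≈ 2.4259e-5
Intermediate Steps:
S = 93/1769 (S = -124*1/122 + 124*(1/116) = -62/61 + 31/29 = 93/1769 ≈ 0.052572)
O(D) = 121/D + D/25 (O(D) = 121/D + D*(1/25) = 121/D + D/25)
V(y, s) = (s + y)²
1/(V(S, 203) + O(-201)) = 1/((203 + 93/1769)² + (121/(-201) + (1/25)*(-201))) = 1/((359200/1769)² + (121*(-1/201) - 201/25)) = 1/(129024640000/3129361 + (-121/201 - 201/25)) = 1/(129024640000/3129361 - 43426/5025) = 1/(648212920369214/15725039025) = 15725039025/648212920369214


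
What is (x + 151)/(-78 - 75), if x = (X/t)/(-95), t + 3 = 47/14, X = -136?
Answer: -8181/8075 ≈ -1.0131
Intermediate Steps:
t = 5/14 (t = -3 + 47/14 = 5/14 ≈ 0.35714)
x = 1904/475 (x = -136/5/14/(-95) = -136*14/5*(-1/95) = -1904/5*(-1/95) = 1904/475 ≈ 4.0084)
(x + 151)/(-78 - 75) = (1904/475 + 151)/(-78 - 75) = (73629/475)/(-153) = -1/153*73629/475 = -8181/8075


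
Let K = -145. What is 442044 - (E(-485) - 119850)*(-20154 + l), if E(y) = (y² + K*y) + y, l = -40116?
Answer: 11163350094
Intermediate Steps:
E(y) = y² - 144*y (E(y) = (y² - 145*y) + y = y² - 144*y)
442044 - (E(-485) - 119850)*(-20154 + l) = 442044 - (-485*(-144 - 485) - 119850)*(-20154 - 40116) = 442044 - (-485*(-629) - 119850)*(-60270) = 442044 - (305065 - 119850)*(-60270) = 442044 - 185215*(-60270) = 442044 - 1*(-11162908050) = 442044 + 11162908050 = 11163350094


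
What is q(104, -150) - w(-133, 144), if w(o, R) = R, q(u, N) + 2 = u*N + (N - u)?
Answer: -16000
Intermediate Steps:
q(u, N) = -2 + N - u + N*u (q(u, N) = -2 + (u*N + (N - u)) = -2 + (N*u + (N - u)) = -2 + (N - u + N*u) = -2 + N - u + N*u)
q(104, -150) - w(-133, 144) = (-2 - 150 - 1*104 - 150*104) - 1*144 = (-2 - 150 - 104 - 15600) - 144 = -15856 - 144 = -16000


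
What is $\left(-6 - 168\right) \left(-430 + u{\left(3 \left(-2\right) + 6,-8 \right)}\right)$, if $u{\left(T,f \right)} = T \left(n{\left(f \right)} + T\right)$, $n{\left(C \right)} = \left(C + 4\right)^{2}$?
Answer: $74820$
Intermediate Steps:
$n{\left(C \right)} = \left(4 + C\right)^{2}$
$u{\left(T,f \right)} = T \left(T + \left(4 + f\right)^{2}\right)$ ($u{\left(T,f \right)} = T \left(\left(4 + f\right)^{2} + T\right) = T \left(T + \left(4 + f\right)^{2}\right)$)
$\left(-6 - 168\right) \left(-430 + u{\left(3 \left(-2\right) + 6,-8 \right)}\right) = \left(-6 - 168\right) \left(-430 + \left(3 \left(-2\right) + 6\right) \left(\left(3 \left(-2\right) + 6\right) + \left(4 - 8\right)^{2}\right)\right) = - 174 \left(-430 + \left(-6 + 6\right) \left(\left(-6 + 6\right) + \left(-4\right)^{2}\right)\right) = - 174 \left(-430 + 0 \left(0 + 16\right)\right) = - 174 \left(-430 + 0 \cdot 16\right) = - 174 \left(-430 + 0\right) = \left(-174\right) \left(-430\right) = 74820$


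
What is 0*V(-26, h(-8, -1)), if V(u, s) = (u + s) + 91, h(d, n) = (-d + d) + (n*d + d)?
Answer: 0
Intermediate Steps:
h(d, n) = d + d*n (h(d, n) = 0 + (d*n + d) = 0 + (d + d*n) = d + d*n)
V(u, s) = 91 + s + u (V(u, s) = (s + u) + 91 = 91 + s + u)
0*V(-26, h(-8, -1)) = 0*(91 - 8*(1 - 1) - 26) = 0*(91 - 8*0 - 26) = 0*(91 + 0 - 26) = 0*65 = 0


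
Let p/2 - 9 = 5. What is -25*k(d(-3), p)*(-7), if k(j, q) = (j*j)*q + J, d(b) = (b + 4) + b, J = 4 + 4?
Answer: 21000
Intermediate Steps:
J = 8
p = 28 (p = 18 + 2*5 = 18 + 10 = 28)
d(b) = 4 + 2*b (d(b) = (4 + b) + b = 4 + 2*b)
k(j, q) = 8 + q*j**2 (k(j, q) = (j*j)*q + 8 = j**2*q + 8 = q*j**2 + 8 = 8 + q*j**2)
-25*k(d(-3), p)*(-7) = -25*(8 + 28*(4 + 2*(-3))**2)*(-7) = -25*(8 + 28*(4 - 6)**2)*(-7) = -25*(8 + 28*(-2)**2)*(-7) = -25*(8 + 28*4)*(-7) = -25*(8 + 112)*(-7) = -25*120*(-7) = -3000*(-7) = 21000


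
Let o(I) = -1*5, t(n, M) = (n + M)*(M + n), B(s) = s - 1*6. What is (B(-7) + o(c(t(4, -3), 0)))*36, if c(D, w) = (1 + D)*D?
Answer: -648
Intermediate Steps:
B(s) = -6 + s (B(s) = s - 6 = -6 + s)
t(n, M) = (M + n)² (t(n, M) = (M + n)*(M + n) = (M + n)²)
c(D, w) = D*(1 + D)
o(I) = -5
(B(-7) + o(c(t(4, -3), 0)))*36 = ((-6 - 7) - 5)*36 = (-13 - 5)*36 = -18*36 = -648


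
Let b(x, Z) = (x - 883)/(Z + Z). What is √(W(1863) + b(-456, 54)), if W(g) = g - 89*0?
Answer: √599595/18 ≈ 43.019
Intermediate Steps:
b(x, Z) = (-883 + x)/(2*Z) (b(x, Z) = (-883 + x)/((2*Z)) = (-883 + x)*(1/(2*Z)) = (-883 + x)/(2*Z))
W(g) = g (W(g) = g + 0 = g)
√(W(1863) + b(-456, 54)) = √(1863 + (½)*(-883 - 456)/54) = √(1863 + (½)*(1/54)*(-1339)) = √(1863 - 1339/108) = √(199865/108) = √599595/18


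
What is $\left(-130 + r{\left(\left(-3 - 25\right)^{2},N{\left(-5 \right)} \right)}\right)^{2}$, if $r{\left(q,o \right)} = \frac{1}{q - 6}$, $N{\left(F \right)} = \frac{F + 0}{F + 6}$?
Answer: $\frac{10229097321}{605284} \approx 16900.0$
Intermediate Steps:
$N{\left(F \right)} = \frac{F}{6 + F}$
$r{\left(q,o \right)} = \frac{1}{-6 + q}$
$\left(-130 + r{\left(\left(-3 - 25\right)^{2},N{\left(-5 \right)} \right)}\right)^{2} = \left(-130 + \frac{1}{-6 + \left(-3 - 25\right)^{2}}\right)^{2} = \left(-130 + \frac{1}{-6 + \left(-28\right)^{2}}\right)^{2} = \left(-130 + \frac{1}{-6 + 784}\right)^{2} = \left(-130 + \frac{1}{778}\right)^{2} = \left(- \frac{101139}{778}\right)^{2} = \frac{10229097321}{605284}$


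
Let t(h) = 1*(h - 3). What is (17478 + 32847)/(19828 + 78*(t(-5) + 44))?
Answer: 50325/22636 ≈ 2.2232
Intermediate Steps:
t(h) = -3 + h (t(h) = 1*(-3 + h) = -3 + h)
(17478 + 32847)/(19828 + 78*(t(-5) + 44)) = (17478 + 32847)/(19828 + 78*((-3 - 5) + 44)) = 50325/(19828 + 78*(-8 + 44)) = 50325/(19828 + 78*36) = 50325/(19828 + 2808) = 50325/22636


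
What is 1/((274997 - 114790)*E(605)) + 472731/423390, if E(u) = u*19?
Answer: 5276192136317/4725492907190 ≈ 1.1165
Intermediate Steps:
E(u) = 19*u
1/((274997 - 114790)*E(605)) + 472731/423390 = 1/((274997 - 114790)*((19*605))) + 472731/423390 = 1/(160207*11495) + 472731*(1/423390) = (1/160207)*(1/11495) + 157577/141130 = 1/1841579465 + 157577/141130 = 5276192136317/4725492907190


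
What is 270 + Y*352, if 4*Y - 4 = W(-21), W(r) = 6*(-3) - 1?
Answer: -1050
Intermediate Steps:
W(r) = -19 (W(r) = -18 - 1 = -19)
Y = -15/4 (Y = 1 + (1/4)*(-19) = 1 - 19/4 = -15/4 ≈ -3.7500)
270 + Y*352 = 270 - 15/4*352 = 270 - 1320 = -1050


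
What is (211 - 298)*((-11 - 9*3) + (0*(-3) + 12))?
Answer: 2262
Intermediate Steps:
(211 - 298)*((-11 - 9*3) + (0*(-3) + 12)) = -87*((-11 - 27) + (0 + 12)) = -87*(-38 + 12) = -87*(-26) = 2262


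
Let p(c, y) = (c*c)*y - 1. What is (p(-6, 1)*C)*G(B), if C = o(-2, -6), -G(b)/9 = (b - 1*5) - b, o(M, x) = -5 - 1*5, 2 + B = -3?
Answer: -15750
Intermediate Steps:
B = -5 (B = -2 - 3 = -5)
o(M, x) = -10 (o(M, x) = -5 - 5 = -10)
G(b) = 45 (G(b) = -9*((b - 1*5) - b) = -9*((b - 5) - b) = -9*((-5 + b) - b) = -9*(-5) = 45)
p(c, y) = -1 + y*c² (p(c, y) = c²*y - 1 = y*c² - 1 = -1 + y*c²)
C = -10
(p(-6, 1)*C)*G(B) = ((-1 + 1*(-6)²)*(-10))*45 = ((-1 + 1*36)*(-10))*45 = ((-1 + 36)*(-10))*45 = (35*(-10))*45 = -350*45 = -15750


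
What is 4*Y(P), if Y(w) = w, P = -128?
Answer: -512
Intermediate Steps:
4*Y(P) = 4*(-128) = -512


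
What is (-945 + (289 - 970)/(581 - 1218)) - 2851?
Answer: -2417371/637 ≈ -3794.9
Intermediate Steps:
(-945 + (289 - 970)/(581 - 1218)) - 2851 = (-945 - 681/(-637)) - 2851 = (-945 - 681*(-1/637)) - 2851 = (-945 + 681/637) - 2851 = -601284/637 - 2851 = -2417371/637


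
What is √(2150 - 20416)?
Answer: I*√18266 ≈ 135.15*I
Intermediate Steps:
√(2150 - 20416) = √(-18266) = I*√18266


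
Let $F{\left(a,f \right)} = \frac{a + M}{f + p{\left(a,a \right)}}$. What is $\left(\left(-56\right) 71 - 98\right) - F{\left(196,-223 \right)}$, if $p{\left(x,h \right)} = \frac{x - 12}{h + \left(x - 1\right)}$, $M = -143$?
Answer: $- \frac{15411041}{3783} \approx -4073.8$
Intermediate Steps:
$p{\left(x,h \right)} = \frac{-12 + x}{-1 + h + x}$ ($p{\left(x,h \right)} = \frac{-12 + x}{h + \left(-1 + x\right)} = \frac{-12 + x}{-1 + h + x}$)
$F{\left(a,f \right)} = \frac{-143 + a}{f + \frac{-12 + a}{-1 + 2 a}}$ ($F{\left(a,f \right)} = \frac{a - 143}{f + \frac{-12 + a}{-1 + a + a}} = \frac{-143 + a}{f + \frac{-12 + a}{-1 + 2 a}}$)
$\left(\left(-56\right) 71 - 98\right) - F{\left(196,-223 \right)} = \left(\left(-56\right) 71 - 98\right) - \frac{\left(-1 + 2 \cdot 196\right) \left(-143 + 196\right)}{-12 + 196 - 223 \left(-1 + 2 \cdot 196\right)} = \left(-3976 - 98\right) - \frac{1}{-12 + 196 - 223 \left(-1 + 392\right)} \left(-1 + 392\right) 53 = -4074 - \frac{1}{-12 + 196 - 87193} \cdot 391 \cdot 53 = -4074 - \frac{1}{-87009} \cdot 391 \cdot 53 = -4074 - \left(- \frac{1}{87009}\right) 391 \cdot 53 = -4074 - - \frac{901}{3783} = -4074 + \frac{901}{3783} = - \frac{15411041}{3783}$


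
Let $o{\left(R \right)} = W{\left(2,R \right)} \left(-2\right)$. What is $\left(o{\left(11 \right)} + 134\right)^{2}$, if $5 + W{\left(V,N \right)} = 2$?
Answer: $19600$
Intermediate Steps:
$W{\left(V,N \right)} = -3$ ($W{\left(V,N \right)} = -5 + 2 = -3$)
$o{\left(R \right)} = 6$ ($o{\left(R \right)} = \left(-3\right) \left(-2\right) = 6$)
$\left(o{\left(11 \right)} + 134\right)^{2} = \left(6 + 134\right)^{2} = 140^{2} = 19600$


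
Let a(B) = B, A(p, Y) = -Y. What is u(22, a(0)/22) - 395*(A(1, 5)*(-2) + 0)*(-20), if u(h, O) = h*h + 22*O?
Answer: 79484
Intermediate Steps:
u(h, O) = h² + 22*O
u(22, a(0)/22) - 395*(A(1, 5)*(-2) + 0)*(-20) = (22² + 22*(0/22)) - 395*(-1*5*(-2) + 0)*(-20) = (484 + 22*(0*(1/22))) - 395*(-5*(-2) + 0)*(-20) = (484 + 22*0) - 395*(10 + 0)*(-20) = (484 + 0) - 3950*(-20) = 484 - 395*(-200) = 484 + 79000 = 79484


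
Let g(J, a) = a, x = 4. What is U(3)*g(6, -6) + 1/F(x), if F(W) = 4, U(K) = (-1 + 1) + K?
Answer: -71/4 ≈ -17.750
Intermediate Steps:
U(K) = K (U(K) = 0 + K = K)
U(3)*g(6, -6) + 1/F(x) = 3*(-6) + 1/4 = -18 + ¼ = -71/4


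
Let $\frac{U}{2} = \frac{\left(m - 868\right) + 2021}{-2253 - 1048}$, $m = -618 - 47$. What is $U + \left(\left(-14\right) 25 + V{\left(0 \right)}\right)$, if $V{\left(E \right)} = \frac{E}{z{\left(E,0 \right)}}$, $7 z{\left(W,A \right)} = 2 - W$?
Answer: $- \frac{1156326}{3301} \approx -350.3$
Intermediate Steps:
$m = -665$ ($m = -618 - 47 = -665$)
$z{\left(W,A \right)} = \frac{2}{7} - \frac{W}{7}$ ($z{\left(W,A \right)} = \frac{2 - W}{7} = \frac{2}{7} - \frac{W}{7}$)
$V{\left(E \right)} = \frac{E}{\frac{2}{7} - \frac{E}{7}}$
$U = - \frac{976}{3301}$ ($U = 2 \frac{\left(-665 - 868\right) + 2021}{-2253 - 1048} = 2 \frac{\left(-665 - 868\right) + 2021}{-3301} = 2 \left(-1533 + 2021\right) \left(- \frac{1}{3301}\right) = 2 \cdot 488 \left(- \frac{1}{3301}\right) = 2 \left(- \frac{488}{3301}\right) = - \frac{976}{3301} \approx -0.29567$)
$U + \left(\left(-14\right) 25 + V{\left(0 \right)}\right) = - \frac{976}{3301} - \left(350 + \frac{0}{-2 + 0}\right) = - \frac{976}{3301} - \left(350 + \frac{0}{-2}\right) = - \frac{976}{3301} - \left(350 + 0 \left(- \frac{1}{2}\right)\right) = - \frac{976}{3301} + \left(-350 + 0\right) = - \frac{976}{3301} - 350 = - \frac{1156326}{3301}$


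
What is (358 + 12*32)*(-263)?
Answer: -195146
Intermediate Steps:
(358 + 12*32)*(-263) = (358 + 384)*(-263) = 742*(-263) = -195146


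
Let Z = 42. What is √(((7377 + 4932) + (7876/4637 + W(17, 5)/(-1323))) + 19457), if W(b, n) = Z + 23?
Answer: √2711067754251999/292131 ≈ 178.23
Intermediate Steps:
W(b, n) = 65 (W(b, n) = 42 + 23 = 65)
√(((7377 + 4932) + (7876/4637 + W(17, 5)/(-1323))) + 19457) = √(((7377 + 4932) + (7876/4637 + 65/(-1323))) + 19457) = √((12309 + (7876*(1/4637) + 65*(-1/1323))) + 19457) = √((12309 + (7876/4637 - 65/1323)) + 19457) = √((12309 + 10118543/6134751) + 19457) = √(75522768602/6134751 + 19457) = √(194886618809/6134751) = √2711067754251999/292131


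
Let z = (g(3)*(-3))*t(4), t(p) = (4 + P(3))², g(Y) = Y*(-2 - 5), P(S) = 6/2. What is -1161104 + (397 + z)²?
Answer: 10977152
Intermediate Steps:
P(S) = 3 (P(S) = 6*(½) = 3)
g(Y) = -7*Y (g(Y) = Y*(-7) = -7*Y)
t(p) = 49 (t(p) = (4 + 3)² = 7² = 49)
z = 3087 (z = (-7*3*(-3))*49 = -21*(-3)*49 = 63*49 = 3087)
-1161104 + (397 + z)² = -1161104 + (397 + 3087)² = -1161104 + 3484² = -1161104 + 12138256 = 10977152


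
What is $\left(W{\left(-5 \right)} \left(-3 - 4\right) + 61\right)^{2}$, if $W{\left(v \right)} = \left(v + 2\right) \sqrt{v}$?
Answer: $1516 + 2562 i \sqrt{5} \approx 1516.0 + 5728.8 i$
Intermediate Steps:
$W{\left(v \right)} = \sqrt{v} \left(2 + v\right)$ ($W{\left(v \right)} = \left(2 + v\right) \sqrt{v} = \sqrt{v} \left(2 + v\right)$)
$\left(W{\left(-5 \right)} \left(-3 - 4\right) + 61\right)^{2} = \left(\sqrt{-5} \left(2 - 5\right) \left(-3 - 4\right) + 61\right)^{2} = \left(i \sqrt{5} \left(-3\right) \left(-7\right) + 61\right)^{2} = \left(- 3 i \sqrt{5} \left(-7\right) + 61\right)^{2} = \left(21 i \sqrt{5} + 61\right)^{2} = \left(61 + 21 i \sqrt{5}\right)^{2}$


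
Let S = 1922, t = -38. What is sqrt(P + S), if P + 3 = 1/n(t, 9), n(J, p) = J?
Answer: sqrt(2770998)/38 ≈ 43.806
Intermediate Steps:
P = -115/38 (P = -3 + 1/(-38) = -3 - 1/38 = -115/38 ≈ -3.0263)
sqrt(P + S) = sqrt(-115/38 + 1922) = sqrt(72921/38) = sqrt(2770998)/38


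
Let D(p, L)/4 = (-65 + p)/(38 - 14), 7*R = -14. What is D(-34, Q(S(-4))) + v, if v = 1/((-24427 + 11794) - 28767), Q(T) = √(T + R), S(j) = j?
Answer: -683101/41400 ≈ -16.500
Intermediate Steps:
R = -2 (R = (⅐)*(-14) = -2)
Q(T) = √(-2 + T) (Q(T) = √(T - 2) = √(-2 + T))
D(p, L) = -65/6 + p/6 (D(p, L) = 4*((-65 + p)/(38 - 14)) = 4*((-65 + p)/24) = 4*((-65 + p)*(1/24)) = 4*(-65/24 + p/24) = -65/6 + p/6)
v = -1/41400 (v = 1/(-12633 - 28767) = 1/(-41400) = -1/41400 ≈ -2.4155e-5)
D(-34, Q(S(-4))) + v = (-65/6 + (⅙)*(-34)) - 1/41400 = (-65/6 - 17/3) - 1/41400 = -33/2 - 1/41400 = -683101/41400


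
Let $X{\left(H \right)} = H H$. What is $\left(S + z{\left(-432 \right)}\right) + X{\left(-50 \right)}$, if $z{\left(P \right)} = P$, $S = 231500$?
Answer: $233568$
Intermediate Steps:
$X{\left(H \right)} = H^{2}$
$\left(S + z{\left(-432 \right)}\right) + X{\left(-50 \right)} = \left(231500 - 432\right) + \left(-50\right)^{2} = 231068 + 2500 = 233568$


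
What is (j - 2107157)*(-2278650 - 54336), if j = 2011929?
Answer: 222165590808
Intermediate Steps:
(j - 2107157)*(-2278650 - 54336) = (2011929 - 2107157)*(-2278650 - 54336) = -95228*(-2332986) = 222165590808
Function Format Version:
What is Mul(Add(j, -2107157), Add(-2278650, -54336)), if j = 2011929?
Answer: 222165590808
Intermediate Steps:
Mul(Add(j, -2107157), Add(-2278650, -54336)) = Mul(Add(2011929, -2107157), Add(-2278650, -54336)) = Mul(-95228, -2332986) = 222165590808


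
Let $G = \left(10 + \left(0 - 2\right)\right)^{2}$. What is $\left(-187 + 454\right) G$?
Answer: $17088$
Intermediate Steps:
$G = 64$ ($G = \left(10 + \left(0 - 2\right)\right)^{2} = \left(10 - 2\right)^{2} = 8^{2} = 64$)
$\left(-187 + 454\right) G = \left(-187 + 454\right) 64 = 267 \cdot 64 = 17088$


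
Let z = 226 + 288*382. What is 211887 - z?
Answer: 101645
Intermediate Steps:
z = 110242 (z = 226 + 110016 = 110242)
211887 - z = 211887 - 1*110242 = 211887 - 110242 = 101645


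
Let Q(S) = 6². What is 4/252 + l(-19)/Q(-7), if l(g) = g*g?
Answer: 2531/252 ≈ 10.044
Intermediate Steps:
l(g) = g²
Q(S) = 36
4/252 + l(-19)/Q(-7) = 4/252 + (-19)²/36 = 4*(1/252) + 361*(1/36) = 1/63 + 361/36 = 2531/252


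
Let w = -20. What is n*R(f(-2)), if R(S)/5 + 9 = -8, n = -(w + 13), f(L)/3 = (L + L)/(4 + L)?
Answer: -595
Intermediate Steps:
f(L) = 6*L/(4 + L) (f(L) = 3*((L + L)/(4 + L)) = 3*((2*L)/(4 + L)) = 3*(2*L/(4 + L)) = 6*L/(4 + L))
n = 7 (n = -(-20 + 13) = -1*(-7) = 7)
R(S) = -85 (R(S) = -45 + 5*(-8) = -45 - 40 = -85)
n*R(f(-2)) = 7*(-85) = -595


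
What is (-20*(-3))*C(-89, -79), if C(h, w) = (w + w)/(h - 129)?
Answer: 4740/109 ≈ 43.486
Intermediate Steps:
C(h, w) = 2*w/(-129 + h) (C(h, w) = (2*w)/(-129 + h) = 2*w/(-129 + h))
(-20*(-3))*C(-89, -79) = (-20*(-3))*(2*(-79)/(-129 - 89)) = 60*(2*(-79)/(-218)) = 60*(2*(-79)*(-1/218)) = 60*(79/109) = 4740/109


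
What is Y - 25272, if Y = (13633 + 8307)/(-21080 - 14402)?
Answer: -448361522/17741 ≈ -25273.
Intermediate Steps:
Y = -10970/17741 (Y = 21940/(-35482) = 21940*(-1/35482) = -10970/17741 ≈ -0.61834)
Y - 25272 = -10970/17741 - 25272 = -448361522/17741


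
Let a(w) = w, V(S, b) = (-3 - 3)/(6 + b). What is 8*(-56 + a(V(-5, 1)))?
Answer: -3184/7 ≈ -454.86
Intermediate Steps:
V(S, b) = -6/(6 + b)
8*(-56 + a(V(-5, 1))) = 8*(-56 - 6/(6 + 1)) = 8*(-56 - 6/7) = 8*(-398/7) = -3184/7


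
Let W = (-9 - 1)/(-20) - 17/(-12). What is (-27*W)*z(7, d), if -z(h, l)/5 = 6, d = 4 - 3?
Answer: 3105/2 ≈ 1552.5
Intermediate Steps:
d = 1
z(h, l) = -30 (z(h, l) = -5*6 = -30)
W = 23/12 (W = -10*(-1/20) - 17*(-1/12) = ½ + 17/12 = 23/12 ≈ 1.9167)
(-27*W)*z(7, d) = -27*23/12*(-30) = -207/4*(-30) = 3105/2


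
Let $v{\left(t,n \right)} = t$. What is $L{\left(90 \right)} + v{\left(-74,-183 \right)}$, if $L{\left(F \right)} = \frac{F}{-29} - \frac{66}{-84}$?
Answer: $- \frac{30985}{406} \approx -76.318$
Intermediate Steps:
$L{\left(F \right)} = \frac{11}{14} - \frac{F}{29}$ ($L{\left(F \right)} = F \left(- \frac{1}{29}\right) - - \frac{11}{14} = - \frac{F}{29} + \frac{11}{14} = \frac{11}{14} - \frac{F}{29}$)
$L{\left(90 \right)} + v{\left(-74,-183 \right)} = \left(\frac{11}{14} - \frac{90}{29}\right) - 74 = - \frac{941}{406} - 74 = - \frac{30985}{406}$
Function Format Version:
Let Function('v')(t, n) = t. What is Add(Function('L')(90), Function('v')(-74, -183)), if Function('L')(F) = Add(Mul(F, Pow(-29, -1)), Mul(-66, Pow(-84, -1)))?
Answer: Rational(-30985, 406) ≈ -76.318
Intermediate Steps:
Function('L')(F) = Add(Rational(11, 14), Mul(Rational(-1, 29), F)) (Function('L')(F) = Add(Mul(F, Rational(-1, 29)), Mul(-66, Rational(-1, 84))) = Add(Mul(Rational(-1, 29), F), Rational(11, 14)) = Add(Rational(11, 14), Mul(Rational(-1, 29), F)))
Add(Function('L')(90), Function('v')(-74, -183)) = Add(Add(Rational(11, 14), Mul(Rational(-1, 29), 90)), -74) = Add(Add(Rational(11, 14), Rational(-90, 29)), -74) = Add(Rational(-941, 406), -74) = Rational(-30985, 406)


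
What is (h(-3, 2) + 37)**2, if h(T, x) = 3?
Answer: 1600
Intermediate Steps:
(h(-3, 2) + 37)**2 = (3 + 37)**2 = 40**2 = 1600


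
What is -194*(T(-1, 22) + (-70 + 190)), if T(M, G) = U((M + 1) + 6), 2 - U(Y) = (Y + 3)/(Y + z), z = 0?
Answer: -23377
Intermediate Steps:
U(Y) = 2 - (3 + Y)/Y (U(Y) = 2 - (Y + 3)/(Y + 0) = 2 - (3 + Y)/Y)
T(M, G) = (4 + M)/(7 + M) (T(M, G) = (-3 + ((M + 1) + 6))/((M + 1) + 6) = (-3 + ((1 + M) + 6))/((1 + M) + 6) = (-3 + (7 + M))/(7 + M) = (4 + M)/(7 + M))
-194*(T(-1, 22) + (-70 + 190)) = -194*((4 - 1)/(7 - 1) + (-70 + 190)) = -194*(3/6 + 120) = -194*((1/6)*3 + 120) = -194*(1/2 + 120) = -194*241/2 = -23377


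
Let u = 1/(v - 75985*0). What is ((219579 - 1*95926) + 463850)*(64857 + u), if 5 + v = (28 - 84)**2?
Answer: 119302629151804/3131 ≈ 3.8104e+10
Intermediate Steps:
v = 3131 (v = -5 + (28 - 84)**2 = -5 + (-56)**2 = -5 + 3136 = 3131)
u = 1/3131 (u = 1/(3131 - 75985*0) = 1/(3131 + 0) = 1/3131 ≈ 0.00031939)
((219579 - 1*95926) + 463850)*(64857 + u) = ((219579 - 1*95926) + 463850)*(64857 + 1/3131) = ((219579 - 95926) + 463850)*(203067268/3131) = (123653 + 463850)*(203067268/3131) = 587503*(203067268/3131) = 119302629151804/3131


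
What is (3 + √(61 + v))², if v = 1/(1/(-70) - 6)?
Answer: (1263 + √10782231)²/177241 ≈ 116.63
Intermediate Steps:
v = -70/421 (v = 1/(-1/70 - 6) = 1/(-421/70) = -70/421 ≈ -0.16627)
(3 + √(61 + v))² = (3 + √(61 - 70/421))² = (3 + √(25611/421))² = (3 + √10782231/421)²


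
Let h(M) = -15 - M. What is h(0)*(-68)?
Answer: 1020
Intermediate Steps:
h(0)*(-68) = (-15 - 1*0)*(-68) = (-15 + 0)*(-68) = -15*(-68) = 1020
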